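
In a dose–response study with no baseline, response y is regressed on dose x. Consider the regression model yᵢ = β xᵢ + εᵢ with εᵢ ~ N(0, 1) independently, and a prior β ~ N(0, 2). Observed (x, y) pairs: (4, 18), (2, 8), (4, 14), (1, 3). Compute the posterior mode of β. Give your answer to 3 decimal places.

log p(β | y) = −Σ(yᵢ − βxᵢ)²/(2·1) − β²/(2·2) + const.
Setting the derivative to zero: Σxᵢ(yᵢ − βxᵢ)/1 − β/2 = 0, so β = Σxᵢyᵢ / (Σxᵢ² + σ²/τ²).
Σxᵢyᵢ = 4·18 + 2·8 + 4·14 + 1·3 = 147; Σxᵢ² = 37; σ²/τ² = 0.5.
β̂_MAP = 147 / (37 + 0.5) = 147/37.5 ≈ 3.920.

β̂_MAP = 3.920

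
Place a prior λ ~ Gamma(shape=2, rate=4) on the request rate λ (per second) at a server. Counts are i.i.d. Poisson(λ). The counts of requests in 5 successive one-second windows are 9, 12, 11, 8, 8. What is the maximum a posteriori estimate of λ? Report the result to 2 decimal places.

Σxᵢ = 9+12+11+8+8 = 48, with n = 5.
Posterior ∝ λe^(−4λ) · λ^48e^(−5λ) = λ^49e^(−9λ), i.e. Gamma(shape=50, rate=9).
The mode of a Gamma(a, b) with a ≥ 1 (shape–rate) is (a−1)/b = 49/9 ≈ 5.44.

λ̂_MAP = 5.44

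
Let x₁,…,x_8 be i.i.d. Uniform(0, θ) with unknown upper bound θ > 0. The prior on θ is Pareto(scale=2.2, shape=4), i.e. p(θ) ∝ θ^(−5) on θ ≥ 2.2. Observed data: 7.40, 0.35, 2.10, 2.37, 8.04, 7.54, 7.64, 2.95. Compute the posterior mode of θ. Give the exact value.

θ̂_MAP = 8.04

The Uniform(0, θ) likelihood is θ^(−n) for θ ≥ max(xᵢ), zero otherwise. Here max(xᵢ) = 8.04.
Posterior ∝ θ^(−5) · θ^(−8) = θ^(−13) on θ ≥ max(2.2, 8.04) = 8.04.
This density is strictly decreasing in θ, so the posterior mode lies at the lower boundary of the support.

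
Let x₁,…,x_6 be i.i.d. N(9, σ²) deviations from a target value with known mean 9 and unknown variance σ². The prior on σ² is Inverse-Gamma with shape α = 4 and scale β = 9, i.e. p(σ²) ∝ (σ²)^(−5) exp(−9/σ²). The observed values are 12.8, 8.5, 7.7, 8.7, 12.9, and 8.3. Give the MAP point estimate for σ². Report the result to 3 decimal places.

Sum of squared deviations about the known mean: SS = (12.8−9)² + (8.5−9)² + (7.7−9)² + (8.7−9)² + (12.9−9)² + (8.3−9)² = 32.17.
The Normal likelihood contributes (σ²)^(−n/2) exp(−SS/(2σ²)), so the posterior is Inverse-Gamma(α + n/2, β + SS/2) = Inverse-Gamma(7, 25.085).
The mode of Inverse-Gamma(a, b) is b/(a+1) = 25.085/8 ≈ 3.136.

σ̂²_MAP = 3.136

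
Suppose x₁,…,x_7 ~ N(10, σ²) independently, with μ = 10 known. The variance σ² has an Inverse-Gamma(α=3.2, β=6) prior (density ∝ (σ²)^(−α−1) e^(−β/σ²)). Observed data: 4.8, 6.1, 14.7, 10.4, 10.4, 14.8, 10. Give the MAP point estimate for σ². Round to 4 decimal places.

σ̂²_MAP = 6.4740

Sum of squared deviations about the known mean: SS = (4.8−10)² + (6.1−10)² + (14.7−10)² + (10.4−10)² + (10.4−10)² + (14.8−10)² + (10−10)² = 87.7.
The Normal likelihood contributes (σ²)^(−n/2) exp(−SS/(2σ²)), so the posterior is Inverse-Gamma(α + n/2, β + SS/2) = Inverse-Gamma(6.7, 49.85).
The mode of Inverse-Gamma(a, b) is b/(a+1) = 49.85/7.7 ≈ 6.4740.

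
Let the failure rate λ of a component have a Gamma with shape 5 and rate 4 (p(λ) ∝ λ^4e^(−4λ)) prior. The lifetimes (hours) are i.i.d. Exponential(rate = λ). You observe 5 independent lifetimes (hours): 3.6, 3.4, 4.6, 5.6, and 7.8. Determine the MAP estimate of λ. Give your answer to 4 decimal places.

The Exponential(rate=λ) likelihood is ∝ λ^n e^(−λΣtᵢ). Here n = 5 and Σtᵢ = 3.6 + 3.4 + 4.6 + 5.6 + 7.8 = 25.
Posterior ∝ λ^4e^(−4λ) · λ^5e^(−25λ) = λ^9e^(−29λ), i.e. Gamma(10, 29).
Mode = (a−1)/b = 9/29 ≈ 0.3103.

λ̂_MAP = 0.3103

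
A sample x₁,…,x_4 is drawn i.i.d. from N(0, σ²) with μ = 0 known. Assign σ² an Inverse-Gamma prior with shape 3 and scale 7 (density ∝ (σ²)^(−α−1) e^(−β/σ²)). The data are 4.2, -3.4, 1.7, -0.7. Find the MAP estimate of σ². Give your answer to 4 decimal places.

Sum of squared deviations about the known mean: SS = (4.2−0)² + (-3.4−0)² + (1.7−0)² + (-0.7−0)² = 32.58.
The Normal likelihood contributes (σ²)^(−n/2) exp(−SS/(2σ²)), so the posterior is Inverse-Gamma(α + n/2, β + SS/2) = Inverse-Gamma(5, 23.29).
The mode of Inverse-Gamma(a, b) is b/(a+1) = 23.29/6 ≈ 3.8817.

σ̂²_MAP = 3.8817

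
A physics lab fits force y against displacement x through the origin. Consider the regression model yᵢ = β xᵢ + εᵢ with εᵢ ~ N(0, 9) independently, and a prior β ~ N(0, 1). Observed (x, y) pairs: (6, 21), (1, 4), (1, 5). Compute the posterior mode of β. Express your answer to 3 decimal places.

β̂_MAP = 2.872

log p(β | y) = −Σ(yᵢ − βxᵢ)²/(2·9) − β²/(2·1) + const.
Setting the derivative to zero: Σxᵢ(yᵢ − βxᵢ)/9 − β/1 = 0, so β = Σxᵢyᵢ / (Σxᵢ² + σ²/τ²).
Σxᵢyᵢ = 6·21 + 1·4 + 1·5 = 135; Σxᵢ² = 38; σ²/τ² = 9.
β̂_MAP = 135 / (38 + 9) = 135/47 ≈ 2.872.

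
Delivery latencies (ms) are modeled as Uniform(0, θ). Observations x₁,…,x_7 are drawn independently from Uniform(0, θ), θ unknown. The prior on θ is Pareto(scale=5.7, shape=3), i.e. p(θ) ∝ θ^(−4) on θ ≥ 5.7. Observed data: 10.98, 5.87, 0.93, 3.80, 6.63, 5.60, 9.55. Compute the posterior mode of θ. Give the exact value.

θ̂_MAP = 10.98

The Uniform(0, θ) likelihood is θ^(−n) for θ ≥ max(xᵢ), zero otherwise. Here max(xᵢ) = 10.98.
Posterior ∝ θ^(−4) · θ^(−7) = θ^(−11) on θ ≥ max(5.7, 10.98) = 10.98.
This density is strictly decreasing in θ, so the posterior mode lies at the lower boundary of the support.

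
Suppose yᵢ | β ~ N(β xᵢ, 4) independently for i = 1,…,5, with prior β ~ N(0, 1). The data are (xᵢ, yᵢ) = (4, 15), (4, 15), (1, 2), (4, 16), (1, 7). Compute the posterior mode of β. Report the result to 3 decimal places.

β̂_MAP = 3.574

log p(β | y) = −Σ(yᵢ − βxᵢ)²/(2·4) − β²/(2·1) + const.
Setting the derivative to zero: Σxᵢ(yᵢ − βxᵢ)/4 − β/1 = 0, so β = Σxᵢyᵢ / (Σxᵢ² + σ²/τ²).
Σxᵢyᵢ = 4·15 + 4·15 + 1·2 + 4·16 + 1·7 = 193; Σxᵢ² = 50; σ²/τ² = 4.
β̂_MAP = 193 / (50 + 4) = 193/54 ≈ 3.574.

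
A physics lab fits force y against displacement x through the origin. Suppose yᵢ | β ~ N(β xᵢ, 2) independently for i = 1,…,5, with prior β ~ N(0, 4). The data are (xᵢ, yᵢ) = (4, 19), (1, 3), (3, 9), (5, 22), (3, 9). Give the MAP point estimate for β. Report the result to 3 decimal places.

β̂_MAP = 4.017

log p(β | y) = −Σ(yᵢ − βxᵢ)²/(2·2) − β²/(2·4) + const.
Setting the derivative to zero: Σxᵢ(yᵢ − βxᵢ)/2 − β/4 = 0, so β = Σxᵢyᵢ / (Σxᵢ² + σ²/τ²).
Σxᵢyᵢ = 4·19 + 1·3 + 3·9 + 5·22 + 3·9 = 243; Σxᵢ² = 60; σ²/τ² = 0.5.
β̂_MAP = 243 / (60 + 0.5) = 243/60.5 ≈ 4.017.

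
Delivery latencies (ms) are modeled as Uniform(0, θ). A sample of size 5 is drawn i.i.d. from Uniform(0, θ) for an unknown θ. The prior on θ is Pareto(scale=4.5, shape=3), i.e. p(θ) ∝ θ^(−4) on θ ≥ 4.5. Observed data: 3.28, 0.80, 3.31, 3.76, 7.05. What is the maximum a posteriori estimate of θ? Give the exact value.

The Uniform(0, θ) likelihood is θ^(−n) for θ ≥ max(xᵢ), zero otherwise. Here max(xᵢ) = 7.05.
Posterior ∝ θ^(−4) · θ^(−5) = θ^(−9) on θ ≥ max(4.5, 7.05) = 7.05.
This density is strictly decreasing in θ, so the posterior mode lies at the lower boundary of the support.

θ̂_MAP = 7.05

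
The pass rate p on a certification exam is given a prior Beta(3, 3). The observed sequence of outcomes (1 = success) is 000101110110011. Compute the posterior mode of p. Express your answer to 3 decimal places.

p̂_MAP = 0.526

Prior: Beta(3, 3).
Data: 8 successes in 15 trials (from the sequence). The binomial likelihood contributes p^8(1−p)^7, so the posterior is Beta(3+8, 3+7) = Beta(11, 10).
For Beta(a, b) with a, b > 1 the mode is (a−1)/(a+b−2) = 10/19 ≈ 0.526.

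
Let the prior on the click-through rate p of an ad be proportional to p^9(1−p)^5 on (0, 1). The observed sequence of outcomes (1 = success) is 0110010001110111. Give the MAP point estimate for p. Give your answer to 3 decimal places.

The prior density ∝ p^9(1−p)^5 is the kernel of Beta(10, 6).
Data: 9 successes in 16 trials (from the sequence). The binomial likelihood contributes p^9(1−p)^7, so the posterior is Beta(10+9, 6+7) = Beta(19, 13).
For Beta(a, b) with a, b > 1 the mode is (a−1)/(a+b−2) = 18/30 ≈ 0.600.

p̂_MAP = 0.600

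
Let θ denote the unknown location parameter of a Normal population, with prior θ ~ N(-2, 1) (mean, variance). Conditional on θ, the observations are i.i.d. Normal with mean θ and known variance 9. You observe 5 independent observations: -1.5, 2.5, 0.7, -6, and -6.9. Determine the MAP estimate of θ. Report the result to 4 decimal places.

n = 5; x̄ = ((-1.5) + 2.5 + 0.7 + (-6) + (-6.9))/5 = -11.2/5 = -2.24.
For a Normal prior and Normal likelihood with known variance, the posterior is Normal; its mode equals its mean, the precision-weighted average.
Prior precision 1/σ₀² = 1/1 = 1; data precision n/σ² = 5/9.
θ̂ = (1·(-2) + (5/9)·(-2.24)) / (1 + 5/9) = (-146/45)/(14/9) = -73/35 ≈ -2.0857.

θ̂_MAP = -2.0857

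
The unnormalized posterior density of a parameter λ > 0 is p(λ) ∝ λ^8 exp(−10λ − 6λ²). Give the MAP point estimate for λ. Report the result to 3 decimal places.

λ̂_MAP = 0.500

ℓ'(λ) = 8/λ − 10 − 12λ. Setting this to zero and multiplying by λ: 12λ² + 10λ − 8 = 0.
λ = (−10 + √(10² + 4·12·8)) / (2·12) = (−10 + √484) / 24 = (−10 + 22)/24 = 1/2.
ℓ''(λ) = −8/λ² − 12 < 0, confirming a maximum.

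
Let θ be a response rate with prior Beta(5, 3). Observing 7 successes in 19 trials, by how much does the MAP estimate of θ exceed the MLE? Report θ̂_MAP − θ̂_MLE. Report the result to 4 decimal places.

MAP − MLE = 0.0716

Posterior is Beta(12, 15); MAP = (12−1)/(27−2) = 11/25 ≈ 0.44000.
MLE ignores the prior: θ̂_MLE = k/n = 7/19 ≈ 0.36842.
Difference = 11/25 − 7/19 = 34/475 ≈ 0.0716.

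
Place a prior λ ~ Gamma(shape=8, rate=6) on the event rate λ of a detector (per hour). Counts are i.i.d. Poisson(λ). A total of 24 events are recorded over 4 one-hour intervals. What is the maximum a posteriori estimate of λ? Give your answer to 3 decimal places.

Σxᵢ = 24, n = 4.
Posterior ∝ λ^7e^(−6λ) · λ^24e^(−4λ) = λ^31e^(−10λ), i.e. Gamma(shape=32, rate=10).
The mode of a Gamma(a, b) with a ≥ 1 (shape–rate) is (a−1)/b = 31/10 ≈ 3.100.

λ̂_MAP = 3.100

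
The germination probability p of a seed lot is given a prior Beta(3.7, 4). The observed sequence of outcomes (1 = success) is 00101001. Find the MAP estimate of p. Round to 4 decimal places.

p̂_MAP = 0.4161

Prior: Beta(3.7, 4).
Data: 3 successes in 8 trials (from the sequence). The binomial likelihood contributes p^3(1−p)^5, so the posterior is Beta(3.7+3, 4+5) = Beta(6.7, 9).
For Beta(a, b) with a, b > 1 the mode is (a−1)/(a+b−2) = 5.7/13.7 ≈ 0.4161.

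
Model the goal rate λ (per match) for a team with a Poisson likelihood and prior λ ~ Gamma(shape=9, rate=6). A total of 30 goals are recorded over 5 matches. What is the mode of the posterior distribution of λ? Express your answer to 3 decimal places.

Σxᵢ = 30, n = 5.
Posterior ∝ λ^8e^(−6λ) · λ^30e^(−5λ) = λ^38e^(−11λ), i.e. Gamma(shape=39, rate=11).
The mode of a Gamma(a, b) with a ≥ 1 (shape–rate) is (a−1)/b = 38/11 ≈ 3.455.

λ̂_MAP = 3.455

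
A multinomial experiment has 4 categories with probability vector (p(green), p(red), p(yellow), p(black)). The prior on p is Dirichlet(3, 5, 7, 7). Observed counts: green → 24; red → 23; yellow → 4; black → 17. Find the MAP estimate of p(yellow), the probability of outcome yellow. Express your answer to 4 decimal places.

MAP estimate of p(yellow) = 0.1163

The posterior is Dirichlet(αᵢ + nᵢ) = Dirichlet(27, 28, 11, 24).
For a Dirichlet(a₁,…,a_K) with all aᵢ > 1, the mode has j-th component (aⱼ − 1)/(Σaᵢ − K).
Here Σaᵢ = 90 and K = 4, so p(yellow) = (11 − 1)/(90 − 4) = 10/86 ≈ 0.1163.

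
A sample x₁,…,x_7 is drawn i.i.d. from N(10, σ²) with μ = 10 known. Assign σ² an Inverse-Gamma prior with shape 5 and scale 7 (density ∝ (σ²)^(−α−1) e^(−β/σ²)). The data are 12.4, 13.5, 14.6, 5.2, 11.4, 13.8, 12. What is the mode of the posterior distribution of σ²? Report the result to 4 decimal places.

σ̂²_MAP = 5.0847

Sum of squared deviations about the known mean: SS = (12.4−10)² + (13.5−10)² + (14.6−10)² + (5.2−10)² + (11.4−10)² + (13.8−10)² + (12−10)² = 82.61.
The Normal likelihood contributes (σ²)^(−n/2) exp(−SS/(2σ²)), so the posterior is Inverse-Gamma(α + n/2, β + SS/2) = Inverse-Gamma(8.5, 48.305).
The mode of Inverse-Gamma(a, b) is b/(a+1) = 48.305/9.5 ≈ 5.0847.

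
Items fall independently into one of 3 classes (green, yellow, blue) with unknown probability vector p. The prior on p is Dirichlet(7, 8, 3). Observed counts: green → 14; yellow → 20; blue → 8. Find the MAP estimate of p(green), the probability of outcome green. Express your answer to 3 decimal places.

The posterior is Dirichlet(αᵢ + nᵢ) = Dirichlet(21, 28, 11).
For a Dirichlet(a₁,…,a_K) with all aᵢ > 1, the mode has j-th component (aⱼ − 1)/(Σaᵢ − K).
Here Σaᵢ = 60 and K = 3, so p(green) = (21 − 1)/(60 − 3) = 20/57 ≈ 0.351.

MAP estimate of p(green) = 0.351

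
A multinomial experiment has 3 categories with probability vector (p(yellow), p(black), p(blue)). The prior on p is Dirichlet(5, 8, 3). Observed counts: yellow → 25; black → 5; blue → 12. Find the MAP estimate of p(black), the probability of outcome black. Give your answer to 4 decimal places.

The posterior is Dirichlet(αᵢ + nᵢ) = Dirichlet(30, 13, 15).
For a Dirichlet(a₁,…,a_K) with all aᵢ > 1, the mode has j-th component (aⱼ − 1)/(Σaᵢ − K).
Here Σaᵢ = 58 and K = 3, so p(black) = (13 − 1)/(58 − 3) = 12/55 ≈ 0.2182.

MAP estimate of p(black) = 0.2182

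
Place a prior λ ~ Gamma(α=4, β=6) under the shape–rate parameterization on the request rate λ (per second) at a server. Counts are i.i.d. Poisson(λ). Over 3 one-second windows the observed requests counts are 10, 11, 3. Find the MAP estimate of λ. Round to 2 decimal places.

Σxᵢ = 10+11+3 = 24, with n = 3.
Posterior ∝ λ^3e^(−6λ) · λ^24e^(−3λ) = λ^27e^(−9λ), i.e. Gamma(shape=28, rate=9).
The mode of a Gamma(a, b) with a ≥ 1 (shape–rate) is (a−1)/b = 27/9 ≈ 3.00.

λ̂_MAP = 3.00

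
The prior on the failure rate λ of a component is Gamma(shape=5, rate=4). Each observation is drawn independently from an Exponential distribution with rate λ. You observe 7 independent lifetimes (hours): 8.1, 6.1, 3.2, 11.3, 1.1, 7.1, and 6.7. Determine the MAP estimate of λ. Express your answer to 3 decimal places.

λ̂_MAP = 0.231

The Exponential(rate=λ) likelihood is ∝ λ^n e^(−λΣtᵢ). Here n = 7 and Σtᵢ = 8.1 + 6.1 + 3.2 + 11.3 + 1.1 + 7.1 + 6.7 = 43.6.
Posterior ∝ λ^4e^(−4λ) · λ^7e^(−43.6λ) = λ^11e^(−47.6λ), i.e. Gamma(12, 47.6).
Mode = (a−1)/b = 11/47.6 ≈ 0.231.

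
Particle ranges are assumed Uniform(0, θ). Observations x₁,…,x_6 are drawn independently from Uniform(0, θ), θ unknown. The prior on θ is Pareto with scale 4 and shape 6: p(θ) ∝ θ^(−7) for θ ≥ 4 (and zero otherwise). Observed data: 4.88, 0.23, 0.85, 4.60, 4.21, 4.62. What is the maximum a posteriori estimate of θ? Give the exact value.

The Uniform(0, θ) likelihood is θ^(−n) for θ ≥ max(xᵢ), zero otherwise. Here max(xᵢ) = 4.88.
Posterior ∝ θ^(−7) · θ^(−6) = θ^(−13) on θ ≥ max(4, 4.88) = 4.88.
This density is strictly decreasing in θ, so the posterior mode lies at the lower boundary of the support.

θ̂_MAP = 4.88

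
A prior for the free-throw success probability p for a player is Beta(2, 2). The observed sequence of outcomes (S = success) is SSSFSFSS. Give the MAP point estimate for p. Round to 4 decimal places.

p̂_MAP = 0.7000

Prior: Beta(2, 2).
Data: 6 successes in 8 trials (from the sequence). The binomial likelihood contributes p^6(1−p)^2, so the posterior is Beta(2+6, 2+2) = Beta(8, 4).
For Beta(a, b) with a, b > 1 the mode is (a−1)/(a+b−2) = 7/10 ≈ 0.7000.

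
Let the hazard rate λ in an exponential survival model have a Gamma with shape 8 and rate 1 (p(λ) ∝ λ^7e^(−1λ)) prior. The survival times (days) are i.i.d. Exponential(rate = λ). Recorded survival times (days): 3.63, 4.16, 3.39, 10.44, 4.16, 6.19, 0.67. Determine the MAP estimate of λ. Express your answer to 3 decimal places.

λ̂_MAP = 0.416

The Exponential(rate=λ) likelihood is ∝ λ^n e^(−λΣtᵢ). Here n = 7 and Σtᵢ = 3.63 + 4.16 + 3.39 + 10.44 + 4.16 + 6.19 + 0.67 = 32.64.
Posterior ∝ λ^7e^(−1λ) · λ^7e^(−32.64λ) = λ^14e^(−33.64λ), i.e. Gamma(15, 33.64).
Mode = (a−1)/b = 14/33.64 ≈ 0.416.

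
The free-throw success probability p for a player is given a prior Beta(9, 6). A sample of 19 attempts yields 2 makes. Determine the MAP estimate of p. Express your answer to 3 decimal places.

p̂_MAP = 0.313

Prior: Beta(9, 6).
Data: 2 successes in 19 trials. The binomial likelihood contributes p^2(1−p)^17, so the posterior is Beta(9+2, 6+17) = Beta(11, 23).
For Beta(a, b) with a, b > 1 the mode is (a−1)/(a+b−2) = 10/32 ≈ 0.313.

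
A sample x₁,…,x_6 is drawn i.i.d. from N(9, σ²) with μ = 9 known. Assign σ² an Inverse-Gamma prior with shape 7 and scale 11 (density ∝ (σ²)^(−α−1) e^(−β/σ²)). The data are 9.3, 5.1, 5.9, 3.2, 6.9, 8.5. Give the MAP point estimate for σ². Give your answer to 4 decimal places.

σ̂²_MAP = 3.8732

Sum of squared deviations about the known mean: SS = (9.3−9)² + (5.1−9)² + (5.9−9)² + (3.2−9)² + (6.9−9)² + (8.5−9)² = 63.21.
The Normal likelihood contributes (σ²)^(−n/2) exp(−SS/(2σ²)), so the posterior is Inverse-Gamma(α + n/2, β + SS/2) = Inverse-Gamma(10, 42.605).
The mode of Inverse-Gamma(a, b) is b/(a+1) = 42.605/11 ≈ 3.8732.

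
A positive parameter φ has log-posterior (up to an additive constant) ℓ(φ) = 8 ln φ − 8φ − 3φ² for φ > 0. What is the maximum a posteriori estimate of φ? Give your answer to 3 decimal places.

ℓ'(φ) = 8/φ − 8 − 6φ. Setting this to zero and multiplying by φ: 6φ² + 8φ − 8 = 0.
φ = (−8 + √(8² + 4·6·8)) / (2·6) = (−8 + √256) / 12 = (−8 + 16)/12 = 2/3.
ℓ''(φ) = −8/φ² − 6 < 0, confirming a maximum.

φ̂_MAP = 0.667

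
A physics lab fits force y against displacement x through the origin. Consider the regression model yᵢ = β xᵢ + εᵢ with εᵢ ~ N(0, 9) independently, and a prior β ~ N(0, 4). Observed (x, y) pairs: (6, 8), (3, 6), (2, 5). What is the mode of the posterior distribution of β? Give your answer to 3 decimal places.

log p(β | y) = −Σ(yᵢ − βxᵢ)²/(2·9) − β²/(2·4) + const.
Setting the derivative to zero: Σxᵢ(yᵢ − βxᵢ)/9 − β/4 = 0, so β = Σxᵢyᵢ / (Σxᵢ² + σ²/τ²).
Σxᵢyᵢ = 6·8 + 3·6 + 2·5 = 76; Σxᵢ² = 49; σ²/τ² = 2.25.
β̂_MAP = 76 / (49 + 2.25) = 76/51.25 ≈ 1.483.

β̂_MAP = 1.483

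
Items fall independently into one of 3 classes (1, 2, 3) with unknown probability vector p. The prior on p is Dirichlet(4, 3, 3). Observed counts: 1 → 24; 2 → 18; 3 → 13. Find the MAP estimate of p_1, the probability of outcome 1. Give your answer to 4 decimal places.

MAP estimate: 0.4355

The posterior is Dirichlet(αᵢ + nᵢ) = Dirichlet(28, 21, 16).
For a Dirichlet(a₁,…,a_K) with all aᵢ > 1, the mode has j-th component (aⱼ − 1)/(Σaᵢ − K).
Here Σaᵢ = 65 and K = 3, so p_1 = (28 − 1)/(65 − 3) = 27/62 ≈ 0.4355.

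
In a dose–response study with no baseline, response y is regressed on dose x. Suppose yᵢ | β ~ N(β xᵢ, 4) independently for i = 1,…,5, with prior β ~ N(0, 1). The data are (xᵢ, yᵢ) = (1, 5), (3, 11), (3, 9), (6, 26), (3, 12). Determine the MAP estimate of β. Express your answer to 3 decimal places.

β̂_MAP = 3.779

log p(β | y) = −Σ(yᵢ − βxᵢ)²/(2·4) − β²/(2·1) + const.
Setting the derivative to zero: Σxᵢ(yᵢ − βxᵢ)/4 − β/1 = 0, so β = Σxᵢyᵢ / (Σxᵢ² + σ²/τ²).
Σxᵢyᵢ = 1·5 + 3·11 + 3·9 + 6·26 + 3·12 = 257; Σxᵢ² = 64; σ²/τ² = 4.
β̂_MAP = 257 / (64 + 4) = 257/68 ≈ 3.779.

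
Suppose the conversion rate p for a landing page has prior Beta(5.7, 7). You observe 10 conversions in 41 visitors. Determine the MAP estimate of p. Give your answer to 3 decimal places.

p̂_MAP = 0.284

Prior: Beta(5.7, 7).
Data: 10 successes in 41 trials. The binomial likelihood contributes p^10(1−p)^31, so the posterior is Beta(5.7+10, 7+31) = Beta(15.7, 38).
For Beta(a, b) with a, b > 1 the mode is (a−1)/(a+b−2) = 14.7/51.7 ≈ 0.284.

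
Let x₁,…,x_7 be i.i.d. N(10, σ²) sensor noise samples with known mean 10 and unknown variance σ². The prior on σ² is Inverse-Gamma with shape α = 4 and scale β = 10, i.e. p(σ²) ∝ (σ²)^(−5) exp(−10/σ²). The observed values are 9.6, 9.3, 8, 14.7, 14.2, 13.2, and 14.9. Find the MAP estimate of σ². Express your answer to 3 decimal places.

σ̂²_MAP = 5.802

Sum of squared deviations about the known mean: SS = (9.6−10)² + (9.3−10)² + (8−10)² + (14.7−10)² + (14.2−10)² + (13.2−10)² + (14.9−10)² = 78.63.
The Normal likelihood contributes (σ²)^(−n/2) exp(−SS/(2σ²)), so the posterior is Inverse-Gamma(α + n/2, β + SS/2) = Inverse-Gamma(7.5, 49.315).
The mode of Inverse-Gamma(a, b) is b/(a+1) = 49.315/8.5 ≈ 5.802.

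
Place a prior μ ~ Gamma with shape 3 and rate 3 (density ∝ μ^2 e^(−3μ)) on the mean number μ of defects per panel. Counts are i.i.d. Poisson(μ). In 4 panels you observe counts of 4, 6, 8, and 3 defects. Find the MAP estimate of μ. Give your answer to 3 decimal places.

μ̂_MAP = 3.286

Σxᵢ = 4+6+8+3 = 21, with n = 4.
Posterior ∝ μ^2e^(−3μ) · μ^21e^(−4μ) = μ^23e^(−7μ), i.e. Gamma(shape=24, rate=7).
The mode of a Gamma(a, b) with a ≥ 1 (shape–rate) is (a−1)/b = 23/7 ≈ 3.286.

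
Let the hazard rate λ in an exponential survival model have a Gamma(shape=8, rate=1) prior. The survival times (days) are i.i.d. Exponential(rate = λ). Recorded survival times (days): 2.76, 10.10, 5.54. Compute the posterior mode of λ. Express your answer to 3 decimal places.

The Exponential(rate=λ) likelihood is ∝ λ^n e^(−λΣtᵢ). Here n = 3 and Σtᵢ = 2.76 + 10.10 + 5.54 = 18.40.
Posterior ∝ λ^7e^(−1λ) · λ^3e^(−18.40λ) = λ^10e^(−19.40λ), i.e. Gamma(11, 19.40).
Mode = (a−1)/b = 10/19.40 ≈ 0.515.

λ̂_MAP = 0.515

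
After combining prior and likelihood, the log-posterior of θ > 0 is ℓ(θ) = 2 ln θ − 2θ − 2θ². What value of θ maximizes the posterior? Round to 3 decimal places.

θ̂_MAP = 0.500

ℓ'(θ) = 2/θ − 2 − 4θ. Setting this to zero and multiplying by θ: 4θ² + 2θ − 2 = 0.
θ = (−2 + √(2² + 4·4·2)) / (2·4) = (−2 + √36) / 8 = (−2 + 6)/8 = 1/2.
ℓ''(θ) = −2/θ² − 4 < 0, confirming a maximum.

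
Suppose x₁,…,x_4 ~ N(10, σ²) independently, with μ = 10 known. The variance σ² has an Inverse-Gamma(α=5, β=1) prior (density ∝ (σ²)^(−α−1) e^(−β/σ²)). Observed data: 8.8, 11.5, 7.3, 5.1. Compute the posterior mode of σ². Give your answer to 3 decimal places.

σ̂²_MAP = 2.312

Sum of squared deviations about the known mean: SS = (8.8−10)² + (11.5−10)² + (7.3−10)² + (5.1−10)² = 34.99.
The Normal likelihood contributes (σ²)^(−n/2) exp(−SS/(2σ²)), so the posterior is Inverse-Gamma(α + n/2, β + SS/2) = Inverse-Gamma(7, 18.495).
The mode of Inverse-Gamma(a, b) is b/(a+1) = 18.495/8 ≈ 2.312.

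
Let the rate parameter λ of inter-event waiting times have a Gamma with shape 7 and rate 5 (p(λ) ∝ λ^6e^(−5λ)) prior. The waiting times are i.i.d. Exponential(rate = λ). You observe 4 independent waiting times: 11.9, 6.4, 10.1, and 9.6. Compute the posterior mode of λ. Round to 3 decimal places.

The Exponential(rate=λ) likelihood is ∝ λ^n e^(−λΣtᵢ). Here n = 4 and Σtᵢ = 11.9 + 6.4 + 10.1 + 9.6 = 38.
Posterior ∝ λ^6e^(−5λ) · λ^4e^(−38λ) = λ^10e^(−43λ), i.e. Gamma(11, 43).
Mode = (a−1)/b = 10/43 ≈ 0.233.

λ̂_MAP = 0.233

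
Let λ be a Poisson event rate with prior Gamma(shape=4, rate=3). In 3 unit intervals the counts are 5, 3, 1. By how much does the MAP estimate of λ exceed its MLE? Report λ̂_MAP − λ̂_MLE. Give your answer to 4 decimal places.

MAP − MLE = -1.0000

Σxᵢ = 9. Posterior is Gamma(13, 6); MAP = (13−1)/6 = 12/6 ≈ 2.00000.
MLE = x̄ = 9/3 ≈ 3.00000.
Difference = 12/6 − 9/3 = -1 ≈ -1.0000.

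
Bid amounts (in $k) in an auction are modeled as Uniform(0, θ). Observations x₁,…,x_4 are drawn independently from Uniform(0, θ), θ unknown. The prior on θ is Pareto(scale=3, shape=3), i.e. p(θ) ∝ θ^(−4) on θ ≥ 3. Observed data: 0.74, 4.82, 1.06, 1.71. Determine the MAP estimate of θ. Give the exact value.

θ̂_MAP = 4.82

The Uniform(0, θ) likelihood is θ^(−n) for θ ≥ max(xᵢ), zero otherwise. Here max(xᵢ) = 4.82.
Posterior ∝ θ^(−4) · θ^(−4) = θ^(−8) on θ ≥ max(3, 4.82) = 4.82.
This density is strictly decreasing in θ, so the posterior mode lies at the lower boundary of the support.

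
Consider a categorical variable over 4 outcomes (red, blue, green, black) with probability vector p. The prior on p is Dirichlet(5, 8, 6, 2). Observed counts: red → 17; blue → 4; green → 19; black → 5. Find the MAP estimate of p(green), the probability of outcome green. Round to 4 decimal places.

The posterior is Dirichlet(αᵢ + nᵢ) = Dirichlet(22, 12, 25, 7).
For a Dirichlet(a₁,…,a_K) with all aᵢ > 1, the mode has j-th component (aⱼ − 1)/(Σaᵢ − K).
Here Σaᵢ = 66 and K = 4, so p(green) = (25 − 1)/(66 − 4) = 24/62 ≈ 0.3871.

MAP estimate of p(green) = 0.3871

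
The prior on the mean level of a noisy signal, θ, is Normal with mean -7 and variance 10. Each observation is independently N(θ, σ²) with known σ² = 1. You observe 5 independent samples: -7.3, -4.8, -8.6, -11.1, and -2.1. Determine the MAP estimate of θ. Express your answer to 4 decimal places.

θ̂_MAP = -6.7843

n = 5; x̄ = ((-7.3) + (-4.8) + (-8.6) + (-11.1) + (-2.1))/5 = -33.9/5 = -6.78.
For a Normal prior and Normal likelihood with known variance, the posterior is Normal; its mode equals its mean, the precision-weighted average.
Prior precision 1/σ₀² = 1/10 = 0.1; data precision n/σ² = 5/1 = 5.
θ̂ = (0.1·(-7) + 5·(-6.78)) / (0.1 + 5) = (-34.6)/5.1 = -346/51 ≈ -6.7843.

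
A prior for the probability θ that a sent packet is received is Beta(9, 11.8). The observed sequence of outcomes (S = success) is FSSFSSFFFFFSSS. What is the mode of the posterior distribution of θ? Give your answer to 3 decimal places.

Prior: Beta(9, 11.8).
Data: 7 successes in 14 trials (from the sequence). The binomial likelihood contributes θ^7(1−θ)^7, so the posterior is Beta(9+7, 11.8+7) = Beta(16, 18.8).
For Beta(a, b) with a, b > 1 the mode is (a−1)/(a+b−2) = 15/32.8 ≈ 0.457.

θ̂_MAP = 0.457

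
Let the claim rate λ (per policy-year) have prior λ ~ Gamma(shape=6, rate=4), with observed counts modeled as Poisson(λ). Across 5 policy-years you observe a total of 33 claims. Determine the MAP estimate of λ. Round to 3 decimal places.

λ̂_MAP = 4.222

Σxᵢ = 33, n = 5.
Posterior ∝ λ^5e^(−4λ) · λ^33e^(−5λ) = λ^38e^(−9λ), i.e. Gamma(shape=39, rate=9).
The mode of a Gamma(a, b) with a ≥ 1 (shape–rate) is (a−1)/b = 38/9 ≈ 4.222.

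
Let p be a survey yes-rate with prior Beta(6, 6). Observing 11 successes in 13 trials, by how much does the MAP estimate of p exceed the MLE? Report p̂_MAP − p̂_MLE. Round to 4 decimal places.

Posterior is Beta(17, 8); MAP = (17−1)/(25−2) = 16/23 ≈ 0.69565.
MLE ignores the prior: p̂_MLE = k/n = 11/13 ≈ 0.84615.
Difference = 16/23 − 11/13 = -45/299 ≈ -0.1505.

MAP − MLE = -0.1505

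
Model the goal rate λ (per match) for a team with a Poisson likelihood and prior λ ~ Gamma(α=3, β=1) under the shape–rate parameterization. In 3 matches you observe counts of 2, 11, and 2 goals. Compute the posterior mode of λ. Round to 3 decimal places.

Σxᵢ = 2+11+2 = 15, with n = 3.
Posterior ∝ λ^2e^(−1λ) · λ^15e^(−3λ) = λ^17e^(−4λ), i.e. Gamma(shape=18, rate=4).
The mode of a Gamma(a, b) with a ≥ 1 (shape–rate) is (a−1)/b = 17/4 ≈ 4.250.

λ̂_MAP = 4.250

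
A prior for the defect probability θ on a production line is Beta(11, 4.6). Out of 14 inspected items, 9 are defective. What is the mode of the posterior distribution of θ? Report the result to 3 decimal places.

Prior: Beta(11, 4.6).
Data: 9 successes in 14 trials. The binomial likelihood contributes θ^9(1−θ)^5, so the posterior is Beta(11+9, 4.6+5) = Beta(20, 9.6).
For Beta(a, b) with a, b > 1 the mode is (a−1)/(a+b−2) = 19/27.6 ≈ 0.688.

θ̂_MAP = 0.688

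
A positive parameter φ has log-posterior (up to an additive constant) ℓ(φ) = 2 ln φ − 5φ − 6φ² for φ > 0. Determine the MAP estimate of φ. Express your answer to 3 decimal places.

φ̂_MAP = 0.250

ℓ'(φ) = 2/φ − 5 − 12φ. Setting this to zero and multiplying by φ: 12φ² + 5φ − 2 = 0.
φ = (−5 + √(5² + 4·12·2)) / (2·12) = (−5 + √121) / 24 = (−5 + 11)/24 = 1/4.
ℓ''(φ) = −2/φ² − 12 < 0, confirming a maximum.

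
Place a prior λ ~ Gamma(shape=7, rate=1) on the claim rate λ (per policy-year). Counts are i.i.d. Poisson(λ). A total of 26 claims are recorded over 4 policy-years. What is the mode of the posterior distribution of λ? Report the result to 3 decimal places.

Σxᵢ = 26, n = 4.
Posterior ∝ λ^6e^(−1λ) · λ^26e^(−4λ) = λ^32e^(−5λ), i.e. Gamma(shape=33, rate=5).
The mode of a Gamma(a, b) with a ≥ 1 (shape–rate) is (a−1)/b = 32/5 ≈ 6.400.

λ̂_MAP = 6.400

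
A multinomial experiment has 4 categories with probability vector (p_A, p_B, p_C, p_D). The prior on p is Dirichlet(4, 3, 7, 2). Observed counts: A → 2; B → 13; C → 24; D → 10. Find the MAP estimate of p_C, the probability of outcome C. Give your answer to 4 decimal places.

The posterior is Dirichlet(αᵢ + nᵢ) = Dirichlet(6, 16, 31, 12).
For a Dirichlet(a₁,…,a_K) with all aᵢ > 1, the mode has j-th component (aⱼ − 1)/(Σaᵢ − K).
Here Σaᵢ = 65 and K = 4, so p_C = (31 − 1)/(65 − 4) = 30/61 ≈ 0.4918.

MAP estimate of p_C = 0.4918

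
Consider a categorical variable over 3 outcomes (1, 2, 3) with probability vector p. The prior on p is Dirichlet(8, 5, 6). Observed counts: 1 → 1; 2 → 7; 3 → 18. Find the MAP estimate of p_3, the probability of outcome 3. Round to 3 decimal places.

MAP estimate: 0.548

The posterior is Dirichlet(αᵢ + nᵢ) = Dirichlet(9, 12, 24).
For a Dirichlet(a₁,…,a_K) with all aᵢ > 1, the mode has j-th component (aⱼ − 1)/(Σaᵢ − K).
Here Σaᵢ = 45 and K = 3, so p_3 = (24 − 1)/(45 − 3) = 23/42 ≈ 0.548.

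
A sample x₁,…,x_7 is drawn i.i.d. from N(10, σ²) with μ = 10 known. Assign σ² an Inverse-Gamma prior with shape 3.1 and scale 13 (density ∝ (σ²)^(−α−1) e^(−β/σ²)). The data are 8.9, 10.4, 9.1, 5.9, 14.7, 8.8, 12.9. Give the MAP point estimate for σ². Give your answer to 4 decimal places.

σ̂²_MAP = 5.0612

Sum of squared deviations about the known mean: SS = (8.9−10)² + (10.4−10)² + (9.1−10)² + (5.9−10)² + (14.7−10)² + (8.8−10)² + (12.9−10)² = 50.93.
The Normal likelihood contributes (σ²)^(−n/2) exp(−SS/(2σ²)), so the posterior is Inverse-Gamma(α + n/2, β + SS/2) = Inverse-Gamma(6.6, 38.465).
The mode of Inverse-Gamma(a, b) is b/(a+1) = 38.465/7.6 ≈ 5.0612.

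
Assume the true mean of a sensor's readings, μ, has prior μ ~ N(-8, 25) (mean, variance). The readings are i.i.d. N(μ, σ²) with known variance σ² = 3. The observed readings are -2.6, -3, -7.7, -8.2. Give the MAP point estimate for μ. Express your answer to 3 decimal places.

μ̂_MAP = -5.451

n = 4; x̄ = ((-2.6) + (-3) + (-7.7) + (-8.2))/4 = -21.5/4 = -5.375.
For a Normal prior and Normal likelihood with known variance, the posterior is Normal; its mode equals its mean, the precision-weighted average.
Prior precision 1/σ₀² = 1/25 = 0.04; data precision n/σ² = 4/3.
μ̂ = (0.04·(-8) + (4/3)·(-5.375)) / (0.04 + 4/3) = (-1123/150)/(103/75) = -1123/206 ≈ -5.451.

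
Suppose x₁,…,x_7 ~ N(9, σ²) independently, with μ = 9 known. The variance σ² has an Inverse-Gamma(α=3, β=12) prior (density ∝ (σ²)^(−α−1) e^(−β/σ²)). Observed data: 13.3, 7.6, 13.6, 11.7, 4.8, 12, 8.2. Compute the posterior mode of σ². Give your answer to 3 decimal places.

σ̂²_MAP = 6.679

Sum of squared deviations about the known mean: SS = (13.3−9)² + (7.6−9)² + (13.6−9)² + (11.7−9)² + (4.8−9)² + (12−9)² + (8.2−9)² = 76.18.
The Normal likelihood contributes (σ²)^(−n/2) exp(−SS/(2σ²)), so the posterior is Inverse-Gamma(α + n/2, β + SS/2) = Inverse-Gamma(6.5, 50.09).
The mode of Inverse-Gamma(a, b) is b/(a+1) = 50.09/7.5 ≈ 6.679.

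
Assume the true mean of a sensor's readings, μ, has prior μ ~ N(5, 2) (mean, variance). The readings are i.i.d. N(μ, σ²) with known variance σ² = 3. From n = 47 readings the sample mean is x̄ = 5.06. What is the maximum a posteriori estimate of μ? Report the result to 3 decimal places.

n = 47, x̄ = 5.06.
For a Normal prior and Normal likelihood with known variance, the posterior is Normal; its mode equals its mean, the precision-weighted average.
Prior precision 1/σ₀² = 1/2 = 0.5; data precision n/σ² = 47/3.
μ̂ = (0.5·5 + (47/3)·5.06) / (0.5 + 47/3) = (6133/75)/(97/6) = 12266/2425 ≈ 5.058.

μ̂_MAP = 5.058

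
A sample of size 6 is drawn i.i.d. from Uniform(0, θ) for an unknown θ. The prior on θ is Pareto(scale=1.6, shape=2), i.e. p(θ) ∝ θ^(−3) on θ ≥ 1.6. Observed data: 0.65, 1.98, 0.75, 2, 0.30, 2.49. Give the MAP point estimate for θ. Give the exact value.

The Uniform(0, θ) likelihood is θ^(−n) for θ ≥ max(xᵢ), zero otherwise. Here max(xᵢ) = 2.49.
Posterior ∝ θ^(−3) · θ^(−6) = θ^(−9) on θ ≥ max(1.6, 2.49) = 2.49.
This density is strictly decreasing in θ, so the posterior mode lies at the lower boundary of the support.

θ̂_MAP = 2.49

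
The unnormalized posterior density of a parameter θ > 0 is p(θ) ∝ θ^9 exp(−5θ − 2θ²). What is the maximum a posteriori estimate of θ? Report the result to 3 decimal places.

θ̂_MAP = 1.000

ℓ'(θ) = 9/θ − 5 − 4θ. Setting this to zero and multiplying by θ: 4θ² + 5θ − 9 = 0.
θ = (−5 + √(5² + 4·4·9)) / (2·4) = (−5 + √169) / 8 = (−5 + 13)/8 = 1.
ℓ''(θ) = −9/θ² − 4 < 0, confirming a maximum.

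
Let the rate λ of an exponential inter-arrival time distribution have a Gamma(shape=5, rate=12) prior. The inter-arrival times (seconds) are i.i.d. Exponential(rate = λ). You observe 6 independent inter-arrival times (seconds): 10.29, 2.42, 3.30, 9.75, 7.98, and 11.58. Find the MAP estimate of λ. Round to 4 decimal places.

The Exponential(rate=λ) likelihood is ∝ λ^n e^(−λΣtᵢ). Here n = 6 and Σtᵢ = 10.29 + 2.42 + 3.30 + 9.75 + 7.98 + 11.58 = 45.32.
Posterior ∝ λ^4e^(−12λ) · λ^6e^(−45.32λ) = λ^10e^(−57.32λ), i.e. Gamma(11, 57.32).
Mode = (a−1)/b = 10/57.32 ≈ 0.1745.

λ̂_MAP = 0.1745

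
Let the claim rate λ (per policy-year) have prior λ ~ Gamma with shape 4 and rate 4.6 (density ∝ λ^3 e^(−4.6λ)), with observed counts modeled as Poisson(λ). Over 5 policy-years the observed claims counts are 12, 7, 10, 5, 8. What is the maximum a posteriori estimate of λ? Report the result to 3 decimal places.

λ̂_MAP = 4.688

Σxᵢ = 12+7+10+5+8 = 42, with n = 5.
Posterior ∝ λ^3e^(−4.6λ) · λ^42e^(−5λ) = λ^45e^(−9.6λ), i.e. Gamma(shape=46, rate=9.6).
The mode of a Gamma(a, b) with a ≥ 1 (shape–rate) is (a−1)/b = 45/9.6 ≈ 4.688.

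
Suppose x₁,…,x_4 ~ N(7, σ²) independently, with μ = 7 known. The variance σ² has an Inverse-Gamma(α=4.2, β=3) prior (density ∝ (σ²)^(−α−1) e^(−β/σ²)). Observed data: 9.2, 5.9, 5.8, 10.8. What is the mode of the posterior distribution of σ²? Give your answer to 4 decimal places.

σ̂²_MAP = 1.9396

Sum of squared deviations about the known mean: SS = (9.2−7)² + (5.9−7)² + (5.8−7)² + (10.8−7)² = 21.93.
The Normal likelihood contributes (σ²)^(−n/2) exp(−SS/(2σ²)), so the posterior is Inverse-Gamma(α + n/2, β + SS/2) = Inverse-Gamma(6.2, 13.965).
The mode of Inverse-Gamma(a, b) is b/(a+1) = 13.965/7.2 ≈ 1.9396.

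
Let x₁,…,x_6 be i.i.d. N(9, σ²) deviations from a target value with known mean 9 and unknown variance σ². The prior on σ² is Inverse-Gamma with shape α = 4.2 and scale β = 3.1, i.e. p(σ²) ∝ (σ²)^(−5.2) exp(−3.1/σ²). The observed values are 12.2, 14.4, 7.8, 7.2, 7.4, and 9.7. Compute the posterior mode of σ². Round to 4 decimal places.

σ̂²_MAP = 3.2518

Sum of squared deviations about the known mean: SS = (12.2−9)² + (14.4−9)² + (7.8−9)² + (7.2−9)² + (7.4−9)² + (9.7−9)² = 47.13.
The Normal likelihood contributes (σ²)^(−n/2) exp(−SS/(2σ²)), so the posterior is Inverse-Gamma(α + n/2, β + SS/2) = Inverse-Gamma(7.2, 26.665).
The mode of Inverse-Gamma(a, b) is b/(a+1) = 26.665/8.2 ≈ 3.2518.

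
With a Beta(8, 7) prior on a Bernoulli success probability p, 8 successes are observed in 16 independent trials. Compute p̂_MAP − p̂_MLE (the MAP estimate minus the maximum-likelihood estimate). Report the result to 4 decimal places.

MAP − MLE = 0.0172

Posterior is Beta(16, 15); MAP = (16−1)/(31−2) = 15/29 ≈ 0.51724.
MLE ignores the prior: p̂_MLE = k/n = 8/16 ≈ 0.50000.
Difference = 15/29 − 8/16 = 1/58 ≈ 0.0172.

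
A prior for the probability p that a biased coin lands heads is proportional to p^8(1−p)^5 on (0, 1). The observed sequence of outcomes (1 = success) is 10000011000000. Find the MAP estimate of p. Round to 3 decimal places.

The prior density ∝ p^8(1−p)^5 is the kernel of Beta(9, 6).
Data: 3 successes in 14 trials (from the sequence). The binomial likelihood contributes p^3(1−p)^11, so the posterior is Beta(9+3, 6+11) = Beta(12, 17).
For Beta(a, b) with a, b > 1 the mode is (a−1)/(a+b−2) = 11/27 ≈ 0.407.

p̂_MAP = 0.407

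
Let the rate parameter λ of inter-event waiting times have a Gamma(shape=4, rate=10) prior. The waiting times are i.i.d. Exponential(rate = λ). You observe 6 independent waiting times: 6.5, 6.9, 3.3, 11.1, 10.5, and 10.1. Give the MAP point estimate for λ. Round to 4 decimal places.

The Exponential(rate=λ) likelihood is ∝ λ^n e^(−λΣtᵢ). Here n = 6 and Σtᵢ = 6.5 + 6.9 + 3.3 + 11.1 + 10.5 + 10.1 = 48.4.
Posterior ∝ λ^3e^(−10λ) · λ^6e^(−48.4λ) = λ^9e^(−58.4λ), i.e. Gamma(10, 58.4).
Mode = (a−1)/b = 9/58.4 ≈ 0.1541.

λ̂_MAP = 0.1541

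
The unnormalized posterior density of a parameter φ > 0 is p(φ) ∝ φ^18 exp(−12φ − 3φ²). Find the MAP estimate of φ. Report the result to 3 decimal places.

ℓ'(φ) = 18/φ − 12 − 6φ. Setting this to zero and multiplying by φ: 6φ² + 12φ − 18 = 0.
φ = (−12 + √(12² + 4·6·18)) / (2·6) = (−12 + √576) / 12 = (−12 + 24)/12 = 1.
ℓ''(φ) = −18/φ² − 6 < 0, confirming a maximum.

φ̂_MAP = 1.000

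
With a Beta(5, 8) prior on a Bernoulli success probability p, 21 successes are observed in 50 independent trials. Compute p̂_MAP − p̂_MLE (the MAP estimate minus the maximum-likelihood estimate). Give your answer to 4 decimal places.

Posterior is Beta(26, 37); MAP = (26−1)/(63−2) = 25/61 ≈ 0.40984.
MLE ignores the prior: p̂_MLE = k/n = 21/50 ≈ 0.42000.
Difference = 25/61 − 21/50 = -31/3050 ≈ -0.0102.

MAP − MLE = -0.0102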